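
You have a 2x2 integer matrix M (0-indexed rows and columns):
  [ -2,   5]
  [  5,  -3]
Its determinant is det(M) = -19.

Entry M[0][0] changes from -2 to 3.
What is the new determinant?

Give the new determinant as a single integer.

det is linear in row 0: changing M[0][0] by delta changes det by delta * cofactor(0,0).
Cofactor C_00 = (-1)^(0+0) * minor(0,0) = -3
Entry delta = 3 - -2 = 5
Det delta = 5 * -3 = -15
New det = -19 + -15 = -34

Answer: -34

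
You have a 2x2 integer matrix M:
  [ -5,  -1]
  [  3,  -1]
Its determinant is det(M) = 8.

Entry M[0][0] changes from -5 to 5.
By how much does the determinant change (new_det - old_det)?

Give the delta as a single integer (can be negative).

Cofactor C_00 = -1
Entry delta = 5 - -5 = 10
Det delta = entry_delta * cofactor = 10 * -1 = -10

Answer: -10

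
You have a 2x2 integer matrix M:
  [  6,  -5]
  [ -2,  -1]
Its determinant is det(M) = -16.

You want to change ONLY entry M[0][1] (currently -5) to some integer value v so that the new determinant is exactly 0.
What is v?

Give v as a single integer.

Answer: 3

Derivation:
det is linear in entry M[0][1]: det = old_det + (v - -5) * C_01
Cofactor C_01 = 2
Want det = 0: -16 + (v - -5) * 2 = 0
  (v - -5) = 16 / 2 = 8
  v = -5 + (8) = 3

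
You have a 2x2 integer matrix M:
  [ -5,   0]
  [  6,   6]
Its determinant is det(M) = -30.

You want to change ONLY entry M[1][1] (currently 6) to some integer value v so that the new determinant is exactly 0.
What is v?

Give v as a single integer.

Answer: 0

Derivation:
det is linear in entry M[1][1]: det = old_det + (v - 6) * C_11
Cofactor C_11 = -5
Want det = 0: -30 + (v - 6) * -5 = 0
  (v - 6) = 30 / -5 = -6
  v = 6 + (-6) = 0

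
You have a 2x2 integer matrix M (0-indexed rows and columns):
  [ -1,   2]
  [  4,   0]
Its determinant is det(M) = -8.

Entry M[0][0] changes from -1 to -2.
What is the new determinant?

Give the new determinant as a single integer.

Answer: -8

Derivation:
det is linear in row 0: changing M[0][0] by delta changes det by delta * cofactor(0,0).
Cofactor C_00 = (-1)^(0+0) * minor(0,0) = 0
Entry delta = -2 - -1 = -1
Det delta = -1 * 0 = 0
New det = -8 + 0 = -8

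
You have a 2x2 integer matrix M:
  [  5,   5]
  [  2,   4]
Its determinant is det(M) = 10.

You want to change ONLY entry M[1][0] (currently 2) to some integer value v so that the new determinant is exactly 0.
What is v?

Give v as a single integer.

det is linear in entry M[1][0]: det = old_det + (v - 2) * C_10
Cofactor C_10 = -5
Want det = 0: 10 + (v - 2) * -5 = 0
  (v - 2) = -10 / -5 = 2
  v = 2 + (2) = 4

Answer: 4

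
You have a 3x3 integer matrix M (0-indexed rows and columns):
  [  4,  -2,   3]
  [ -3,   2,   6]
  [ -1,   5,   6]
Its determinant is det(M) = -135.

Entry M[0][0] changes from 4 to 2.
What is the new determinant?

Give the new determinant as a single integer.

det is linear in row 0: changing M[0][0] by delta changes det by delta * cofactor(0,0).
Cofactor C_00 = (-1)^(0+0) * minor(0,0) = -18
Entry delta = 2 - 4 = -2
Det delta = -2 * -18 = 36
New det = -135 + 36 = -99

Answer: -99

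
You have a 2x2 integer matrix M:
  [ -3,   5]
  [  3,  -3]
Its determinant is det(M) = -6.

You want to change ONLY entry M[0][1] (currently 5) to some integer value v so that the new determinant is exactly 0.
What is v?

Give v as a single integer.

Answer: 3

Derivation:
det is linear in entry M[0][1]: det = old_det + (v - 5) * C_01
Cofactor C_01 = -3
Want det = 0: -6 + (v - 5) * -3 = 0
  (v - 5) = 6 / -3 = -2
  v = 5 + (-2) = 3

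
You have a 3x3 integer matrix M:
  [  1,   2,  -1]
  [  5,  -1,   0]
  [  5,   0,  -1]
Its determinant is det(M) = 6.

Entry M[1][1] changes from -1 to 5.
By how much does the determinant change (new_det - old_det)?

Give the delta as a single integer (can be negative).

Cofactor C_11 = 4
Entry delta = 5 - -1 = 6
Det delta = entry_delta * cofactor = 6 * 4 = 24

Answer: 24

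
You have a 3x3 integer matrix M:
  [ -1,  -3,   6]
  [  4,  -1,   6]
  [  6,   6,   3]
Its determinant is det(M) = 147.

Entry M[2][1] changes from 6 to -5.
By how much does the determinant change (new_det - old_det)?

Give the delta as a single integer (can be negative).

Cofactor C_21 = 30
Entry delta = -5 - 6 = -11
Det delta = entry_delta * cofactor = -11 * 30 = -330

Answer: -330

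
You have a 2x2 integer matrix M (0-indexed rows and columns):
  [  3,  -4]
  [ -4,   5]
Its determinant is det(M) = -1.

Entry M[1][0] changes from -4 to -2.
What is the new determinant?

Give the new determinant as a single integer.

Answer: 7

Derivation:
det is linear in row 1: changing M[1][0] by delta changes det by delta * cofactor(1,0).
Cofactor C_10 = (-1)^(1+0) * minor(1,0) = 4
Entry delta = -2 - -4 = 2
Det delta = 2 * 4 = 8
New det = -1 + 8 = 7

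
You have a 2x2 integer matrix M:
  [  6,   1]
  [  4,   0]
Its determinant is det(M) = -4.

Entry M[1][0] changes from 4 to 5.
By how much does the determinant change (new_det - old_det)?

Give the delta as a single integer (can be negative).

Cofactor C_10 = -1
Entry delta = 5 - 4 = 1
Det delta = entry_delta * cofactor = 1 * -1 = -1

Answer: -1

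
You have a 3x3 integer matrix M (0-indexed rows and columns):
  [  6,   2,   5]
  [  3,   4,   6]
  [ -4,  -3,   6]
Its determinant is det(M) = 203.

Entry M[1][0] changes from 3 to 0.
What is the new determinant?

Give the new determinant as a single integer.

det is linear in row 1: changing M[1][0] by delta changes det by delta * cofactor(1,0).
Cofactor C_10 = (-1)^(1+0) * minor(1,0) = -27
Entry delta = 0 - 3 = -3
Det delta = -3 * -27 = 81
New det = 203 + 81 = 284

Answer: 284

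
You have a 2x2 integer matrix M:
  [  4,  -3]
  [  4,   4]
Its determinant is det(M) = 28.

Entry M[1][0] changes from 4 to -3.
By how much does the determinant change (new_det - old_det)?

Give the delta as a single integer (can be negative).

Answer: -21

Derivation:
Cofactor C_10 = 3
Entry delta = -3 - 4 = -7
Det delta = entry_delta * cofactor = -7 * 3 = -21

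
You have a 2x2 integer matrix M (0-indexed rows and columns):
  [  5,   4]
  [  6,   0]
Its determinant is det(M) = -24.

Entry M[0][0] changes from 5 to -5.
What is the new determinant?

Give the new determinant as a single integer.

det is linear in row 0: changing M[0][0] by delta changes det by delta * cofactor(0,0).
Cofactor C_00 = (-1)^(0+0) * minor(0,0) = 0
Entry delta = -5 - 5 = -10
Det delta = -10 * 0 = 0
New det = -24 + 0 = -24

Answer: -24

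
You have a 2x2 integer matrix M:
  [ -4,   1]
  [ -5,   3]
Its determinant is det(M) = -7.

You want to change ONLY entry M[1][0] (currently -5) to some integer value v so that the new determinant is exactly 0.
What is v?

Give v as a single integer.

Answer: -12

Derivation:
det is linear in entry M[1][0]: det = old_det + (v - -5) * C_10
Cofactor C_10 = -1
Want det = 0: -7 + (v - -5) * -1 = 0
  (v - -5) = 7 / -1 = -7
  v = -5 + (-7) = -12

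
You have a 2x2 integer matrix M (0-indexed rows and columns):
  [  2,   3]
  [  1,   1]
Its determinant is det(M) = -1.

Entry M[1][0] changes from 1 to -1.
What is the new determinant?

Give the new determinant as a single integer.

Answer: 5

Derivation:
det is linear in row 1: changing M[1][0] by delta changes det by delta * cofactor(1,0).
Cofactor C_10 = (-1)^(1+0) * minor(1,0) = -3
Entry delta = -1 - 1 = -2
Det delta = -2 * -3 = 6
New det = -1 + 6 = 5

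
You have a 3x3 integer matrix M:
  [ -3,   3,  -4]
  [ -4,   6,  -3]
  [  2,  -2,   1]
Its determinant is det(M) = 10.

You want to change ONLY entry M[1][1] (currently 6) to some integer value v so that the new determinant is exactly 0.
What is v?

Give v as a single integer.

det is linear in entry M[1][1]: det = old_det + (v - 6) * C_11
Cofactor C_11 = 5
Want det = 0: 10 + (v - 6) * 5 = 0
  (v - 6) = -10 / 5 = -2
  v = 6 + (-2) = 4

Answer: 4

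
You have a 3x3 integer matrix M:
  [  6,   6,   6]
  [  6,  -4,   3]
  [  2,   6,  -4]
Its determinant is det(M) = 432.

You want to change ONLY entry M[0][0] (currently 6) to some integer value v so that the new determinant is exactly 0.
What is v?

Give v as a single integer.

Answer: 222

Derivation:
det is linear in entry M[0][0]: det = old_det + (v - 6) * C_00
Cofactor C_00 = -2
Want det = 0: 432 + (v - 6) * -2 = 0
  (v - 6) = -432 / -2 = 216
  v = 6 + (216) = 222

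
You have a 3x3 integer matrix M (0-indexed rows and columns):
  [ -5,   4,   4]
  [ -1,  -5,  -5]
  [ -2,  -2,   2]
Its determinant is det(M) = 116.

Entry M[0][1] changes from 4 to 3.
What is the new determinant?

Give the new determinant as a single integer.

Answer: 104

Derivation:
det is linear in row 0: changing M[0][1] by delta changes det by delta * cofactor(0,1).
Cofactor C_01 = (-1)^(0+1) * minor(0,1) = 12
Entry delta = 3 - 4 = -1
Det delta = -1 * 12 = -12
New det = 116 + -12 = 104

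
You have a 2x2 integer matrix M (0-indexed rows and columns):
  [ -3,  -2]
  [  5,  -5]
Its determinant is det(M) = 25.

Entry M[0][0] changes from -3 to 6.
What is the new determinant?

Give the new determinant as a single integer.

Answer: -20

Derivation:
det is linear in row 0: changing M[0][0] by delta changes det by delta * cofactor(0,0).
Cofactor C_00 = (-1)^(0+0) * minor(0,0) = -5
Entry delta = 6 - -3 = 9
Det delta = 9 * -5 = -45
New det = 25 + -45 = -20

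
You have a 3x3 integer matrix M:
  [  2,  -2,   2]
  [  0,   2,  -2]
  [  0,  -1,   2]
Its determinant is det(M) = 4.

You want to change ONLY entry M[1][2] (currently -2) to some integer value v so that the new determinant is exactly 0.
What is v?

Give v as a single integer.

det is linear in entry M[1][2]: det = old_det + (v - -2) * C_12
Cofactor C_12 = 2
Want det = 0: 4 + (v - -2) * 2 = 0
  (v - -2) = -4 / 2 = -2
  v = -2 + (-2) = -4

Answer: -4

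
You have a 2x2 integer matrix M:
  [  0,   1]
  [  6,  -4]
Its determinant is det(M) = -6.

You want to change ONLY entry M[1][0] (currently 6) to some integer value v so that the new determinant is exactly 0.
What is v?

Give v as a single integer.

det is linear in entry M[1][0]: det = old_det + (v - 6) * C_10
Cofactor C_10 = -1
Want det = 0: -6 + (v - 6) * -1 = 0
  (v - 6) = 6 / -1 = -6
  v = 6 + (-6) = 0

Answer: 0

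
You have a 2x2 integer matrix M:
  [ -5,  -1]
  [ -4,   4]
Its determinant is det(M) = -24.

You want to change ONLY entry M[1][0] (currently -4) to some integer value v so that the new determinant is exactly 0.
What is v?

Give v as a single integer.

det is linear in entry M[1][0]: det = old_det + (v - -4) * C_10
Cofactor C_10 = 1
Want det = 0: -24 + (v - -4) * 1 = 0
  (v - -4) = 24 / 1 = 24
  v = -4 + (24) = 20

Answer: 20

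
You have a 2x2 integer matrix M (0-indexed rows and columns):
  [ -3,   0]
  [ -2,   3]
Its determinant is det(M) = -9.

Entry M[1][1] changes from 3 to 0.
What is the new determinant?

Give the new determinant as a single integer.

det is linear in row 1: changing M[1][1] by delta changes det by delta * cofactor(1,1).
Cofactor C_11 = (-1)^(1+1) * minor(1,1) = -3
Entry delta = 0 - 3 = -3
Det delta = -3 * -3 = 9
New det = -9 + 9 = 0

Answer: 0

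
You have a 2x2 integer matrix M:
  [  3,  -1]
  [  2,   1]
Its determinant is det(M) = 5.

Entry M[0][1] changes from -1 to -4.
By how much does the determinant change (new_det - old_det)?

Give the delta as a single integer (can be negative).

Answer: 6

Derivation:
Cofactor C_01 = -2
Entry delta = -4 - -1 = -3
Det delta = entry_delta * cofactor = -3 * -2 = 6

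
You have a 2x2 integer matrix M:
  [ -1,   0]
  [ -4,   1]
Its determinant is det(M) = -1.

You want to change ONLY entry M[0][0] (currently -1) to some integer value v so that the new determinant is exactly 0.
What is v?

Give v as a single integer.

det is linear in entry M[0][0]: det = old_det + (v - -1) * C_00
Cofactor C_00 = 1
Want det = 0: -1 + (v - -1) * 1 = 0
  (v - -1) = 1 / 1 = 1
  v = -1 + (1) = 0

Answer: 0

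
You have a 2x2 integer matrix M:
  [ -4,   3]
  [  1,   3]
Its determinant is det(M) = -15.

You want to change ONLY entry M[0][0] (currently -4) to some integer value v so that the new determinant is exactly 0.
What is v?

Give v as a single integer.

Answer: 1

Derivation:
det is linear in entry M[0][0]: det = old_det + (v - -4) * C_00
Cofactor C_00 = 3
Want det = 0: -15 + (v - -4) * 3 = 0
  (v - -4) = 15 / 3 = 5
  v = -4 + (5) = 1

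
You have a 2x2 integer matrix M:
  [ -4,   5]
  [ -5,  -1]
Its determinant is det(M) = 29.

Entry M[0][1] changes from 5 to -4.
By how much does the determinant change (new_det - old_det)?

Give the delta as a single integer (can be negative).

Cofactor C_01 = 5
Entry delta = -4 - 5 = -9
Det delta = entry_delta * cofactor = -9 * 5 = -45

Answer: -45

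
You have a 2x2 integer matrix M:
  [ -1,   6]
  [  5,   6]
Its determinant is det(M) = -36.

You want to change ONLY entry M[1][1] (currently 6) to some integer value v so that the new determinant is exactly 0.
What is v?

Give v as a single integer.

Answer: -30

Derivation:
det is linear in entry M[1][1]: det = old_det + (v - 6) * C_11
Cofactor C_11 = -1
Want det = 0: -36 + (v - 6) * -1 = 0
  (v - 6) = 36 / -1 = -36
  v = 6 + (-36) = -30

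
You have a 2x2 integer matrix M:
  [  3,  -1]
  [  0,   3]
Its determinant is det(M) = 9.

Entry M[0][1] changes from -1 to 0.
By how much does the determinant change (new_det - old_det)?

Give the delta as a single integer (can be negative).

Cofactor C_01 = 0
Entry delta = 0 - -1 = 1
Det delta = entry_delta * cofactor = 1 * 0 = 0

Answer: 0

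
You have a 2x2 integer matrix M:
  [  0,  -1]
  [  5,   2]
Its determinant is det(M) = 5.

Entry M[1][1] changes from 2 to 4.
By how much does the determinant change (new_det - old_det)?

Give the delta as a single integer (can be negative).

Answer: 0

Derivation:
Cofactor C_11 = 0
Entry delta = 4 - 2 = 2
Det delta = entry_delta * cofactor = 2 * 0 = 0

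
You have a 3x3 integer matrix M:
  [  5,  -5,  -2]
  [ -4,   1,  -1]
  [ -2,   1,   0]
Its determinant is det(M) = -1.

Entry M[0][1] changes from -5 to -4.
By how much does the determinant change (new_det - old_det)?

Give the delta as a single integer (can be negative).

Answer: 2

Derivation:
Cofactor C_01 = 2
Entry delta = -4 - -5 = 1
Det delta = entry_delta * cofactor = 1 * 2 = 2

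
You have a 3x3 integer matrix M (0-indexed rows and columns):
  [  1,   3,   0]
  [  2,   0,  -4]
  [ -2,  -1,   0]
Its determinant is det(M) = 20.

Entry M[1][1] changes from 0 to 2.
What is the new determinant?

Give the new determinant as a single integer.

det is linear in row 1: changing M[1][1] by delta changes det by delta * cofactor(1,1).
Cofactor C_11 = (-1)^(1+1) * minor(1,1) = 0
Entry delta = 2 - 0 = 2
Det delta = 2 * 0 = 0
New det = 20 + 0 = 20

Answer: 20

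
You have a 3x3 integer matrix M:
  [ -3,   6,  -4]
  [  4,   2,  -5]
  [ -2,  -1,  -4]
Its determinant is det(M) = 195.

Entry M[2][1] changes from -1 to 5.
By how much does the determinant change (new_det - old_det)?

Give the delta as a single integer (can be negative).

Cofactor C_21 = -31
Entry delta = 5 - -1 = 6
Det delta = entry_delta * cofactor = 6 * -31 = -186

Answer: -186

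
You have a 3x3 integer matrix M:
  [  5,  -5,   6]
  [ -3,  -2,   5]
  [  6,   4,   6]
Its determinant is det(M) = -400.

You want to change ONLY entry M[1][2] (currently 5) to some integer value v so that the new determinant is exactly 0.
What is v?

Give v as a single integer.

det is linear in entry M[1][2]: det = old_det + (v - 5) * C_12
Cofactor C_12 = -50
Want det = 0: -400 + (v - 5) * -50 = 0
  (v - 5) = 400 / -50 = -8
  v = 5 + (-8) = -3

Answer: -3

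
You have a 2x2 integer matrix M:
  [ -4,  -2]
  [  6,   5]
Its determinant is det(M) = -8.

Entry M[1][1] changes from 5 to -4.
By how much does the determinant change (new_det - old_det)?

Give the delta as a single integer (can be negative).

Cofactor C_11 = -4
Entry delta = -4 - 5 = -9
Det delta = entry_delta * cofactor = -9 * -4 = 36

Answer: 36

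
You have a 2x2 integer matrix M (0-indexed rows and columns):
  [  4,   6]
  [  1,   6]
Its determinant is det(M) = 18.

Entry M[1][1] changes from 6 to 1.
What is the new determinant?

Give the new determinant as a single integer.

Answer: -2

Derivation:
det is linear in row 1: changing M[1][1] by delta changes det by delta * cofactor(1,1).
Cofactor C_11 = (-1)^(1+1) * minor(1,1) = 4
Entry delta = 1 - 6 = -5
Det delta = -5 * 4 = -20
New det = 18 + -20 = -2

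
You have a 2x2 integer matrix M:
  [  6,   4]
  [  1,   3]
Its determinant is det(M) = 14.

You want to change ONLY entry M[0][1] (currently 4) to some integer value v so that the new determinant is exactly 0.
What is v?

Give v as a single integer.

Answer: 18

Derivation:
det is linear in entry M[0][1]: det = old_det + (v - 4) * C_01
Cofactor C_01 = -1
Want det = 0: 14 + (v - 4) * -1 = 0
  (v - 4) = -14 / -1 = 14
  v = 4 + (14) = 18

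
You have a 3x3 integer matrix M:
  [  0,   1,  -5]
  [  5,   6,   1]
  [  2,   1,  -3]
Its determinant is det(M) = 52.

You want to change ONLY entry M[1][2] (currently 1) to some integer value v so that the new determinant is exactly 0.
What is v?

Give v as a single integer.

Answer: -25

Derivation:
det is linear in entry M[1][2]: det = old_det + (v - 1) * C_12
Cofactor C_12 = 2
Want det = 0: 52 + (v - 1) * 2 = 0
  (v - 1) = -52 / 2 = -26
  v = 1 + (-26) = -25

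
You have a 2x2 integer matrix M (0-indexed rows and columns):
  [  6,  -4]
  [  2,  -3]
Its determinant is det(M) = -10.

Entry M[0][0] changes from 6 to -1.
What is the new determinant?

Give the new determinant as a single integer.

det is linear in row 0: changing M[0][0] by delta changes det by delta * cofactor(0,0).
Cofactor C_00 = (-1)^(0+0) * minor(0,0) = -3
Entry delta = -1 - 6 = -7
Det delta = -7 * -3 = 21
New det = -10 + 21 = 11

Answer: 11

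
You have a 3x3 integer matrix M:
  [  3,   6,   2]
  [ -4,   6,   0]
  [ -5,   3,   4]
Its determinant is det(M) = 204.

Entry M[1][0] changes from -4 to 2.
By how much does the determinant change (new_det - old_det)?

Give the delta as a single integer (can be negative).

Cofactor C_10 = -18
Entry delta = 2 - -4 = 6
Det delta = entry_delta * cofactor = 6 * -18 = -108

Answer: -108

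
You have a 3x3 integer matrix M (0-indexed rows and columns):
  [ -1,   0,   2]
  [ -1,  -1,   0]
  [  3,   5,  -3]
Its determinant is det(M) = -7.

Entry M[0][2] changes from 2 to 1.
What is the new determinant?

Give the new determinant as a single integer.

Answer: -5

Derivation:
det is linear in row 0: changing M[0][2] by delta changes det by delta * cofactor(0,2).
Cofactor C_02 = (-1)^(0+2) * minor(0,2) = -2
Entry delta = 1 - 2 = -1
Det delta = -1 * -2 = 2
New det = -7 + 2 = -5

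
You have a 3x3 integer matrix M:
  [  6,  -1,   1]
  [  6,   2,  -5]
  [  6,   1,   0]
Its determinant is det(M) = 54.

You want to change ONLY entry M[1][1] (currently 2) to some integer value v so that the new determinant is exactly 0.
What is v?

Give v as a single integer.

Answer: 11

Derivation:
det is linear in entry M[1][1]: det = old_det + (v - 2) * C_11
Cofactor C_11 = -6
Want det = 0: 54 + (v - 2) * -6 = 0
  (v - 2) = -54 / -6 = 9
  v = 2 + (9) = 11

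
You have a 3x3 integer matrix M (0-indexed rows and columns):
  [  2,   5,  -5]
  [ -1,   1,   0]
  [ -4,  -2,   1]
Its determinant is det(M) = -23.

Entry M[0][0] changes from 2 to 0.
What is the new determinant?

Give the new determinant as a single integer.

det is linear in row 0: changing M[0][0] by delta changes det by delta * cofactor(0,0).
Cofactor C_00 = (-1)^(0+0) * minor(0,0) = 1
Entry delta = 0 - 2 = -2
Det delta = -2 * 1 = -2
New det = -23 + -2 = -25

Answer: -25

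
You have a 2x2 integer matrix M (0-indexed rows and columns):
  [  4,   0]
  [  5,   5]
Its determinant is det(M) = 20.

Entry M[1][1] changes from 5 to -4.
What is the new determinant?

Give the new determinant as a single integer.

det is linear in row 1: changing M[1][1] by delta changes det by delta * cofactor(1,1).
Cofactor C_11 = (-1)^(1+1) * minor(1,1) = 4
Entry delta = -4 - 5 = -9
Det delta = -9 * 4 = -36
New det = 20 + -36 = -16

Answer: -16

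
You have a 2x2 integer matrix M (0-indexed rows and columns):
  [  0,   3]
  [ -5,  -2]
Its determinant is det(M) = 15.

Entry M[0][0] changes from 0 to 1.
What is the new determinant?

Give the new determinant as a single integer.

Answer: 13

Derivation:
det is linear in row 0: changing M[0][0] by delta changes det by delta * cofactor(0,0).
Cofactor C_00 = (-1)^(0+0) * minor(0,0) = -2
Entry delta = 1 - 0 = 1
Det delta = 1 * -2 = -2
New det = 15 + -2 = 13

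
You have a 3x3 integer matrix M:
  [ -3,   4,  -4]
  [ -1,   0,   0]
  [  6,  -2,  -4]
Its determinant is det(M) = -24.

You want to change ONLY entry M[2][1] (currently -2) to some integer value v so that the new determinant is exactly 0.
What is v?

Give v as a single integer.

Answer: 4

Derivation:
det is linear in entry M[2][1]: det = old_det + (v - -2) * C_21
Cofactor C_21 = 4
Want det = 0: -24 + (v - -2) * 4 = 0
  (v - -2) = 24 / 4 = 6
  v = -2 + (6) = 4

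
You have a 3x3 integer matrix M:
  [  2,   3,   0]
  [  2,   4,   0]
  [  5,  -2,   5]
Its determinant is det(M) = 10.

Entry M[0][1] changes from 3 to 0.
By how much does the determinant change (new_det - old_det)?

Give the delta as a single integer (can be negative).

Cofactor C_01 = -10
Entry delta = 0 - 3 = -3
Det delta = entry_delta * cofactor = -3 * -10 = 30

Answer: 30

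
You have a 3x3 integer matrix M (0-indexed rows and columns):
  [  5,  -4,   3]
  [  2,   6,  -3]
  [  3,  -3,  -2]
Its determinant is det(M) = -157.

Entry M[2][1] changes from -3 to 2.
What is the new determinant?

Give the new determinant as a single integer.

det is linear in row 2: changing M[2][1] by delta changes det by delta * cofactor(2,1).
Cofactor C_21 = (-1)^(2+1) * minor(2,1) = 21
Entry delta = 2 - -3 = 5
Det delta = 5 * 21 = 105
New det = -157 + 105 = -52

Answer: -52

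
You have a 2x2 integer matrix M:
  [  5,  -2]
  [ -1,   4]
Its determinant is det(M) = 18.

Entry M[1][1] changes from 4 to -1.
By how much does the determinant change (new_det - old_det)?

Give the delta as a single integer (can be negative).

Cofactor C_11 = 5
Entry delta = -1 - 4 = -5
Det delta = entry_delta * cofactor = -5 * 5 = -25

Answer: -25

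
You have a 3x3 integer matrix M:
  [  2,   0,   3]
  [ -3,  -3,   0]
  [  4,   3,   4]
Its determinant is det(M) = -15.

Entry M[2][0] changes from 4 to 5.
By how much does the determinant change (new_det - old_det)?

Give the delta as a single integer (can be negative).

Answer: 9

Derivation:
Cofactor C_20 = 9
Entry delta = 5 - 4 = 1
Det delta = entry_delta * cofactor = 1 * 9 = 9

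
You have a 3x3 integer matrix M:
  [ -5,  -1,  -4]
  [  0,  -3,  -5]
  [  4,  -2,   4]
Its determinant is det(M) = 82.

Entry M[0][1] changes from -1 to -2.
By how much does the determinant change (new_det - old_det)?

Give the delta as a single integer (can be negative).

Answer: 20

Derivation:
Cofactor C_01 = -20
Entry delta = -2 - -1 = -1
Det delta = entry_delta * cofactor = -1 * -20 = 20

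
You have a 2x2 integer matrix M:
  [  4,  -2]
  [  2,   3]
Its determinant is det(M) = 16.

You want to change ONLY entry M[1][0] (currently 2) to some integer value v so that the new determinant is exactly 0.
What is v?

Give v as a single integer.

det is linear in entry M[1][0]: det = old_det + (v - 2) * C_10
Cofactor C_10 = 2
Want det = 0: 16 + (v - 2) * 2 = 0
  (v - 2) = -16 / 2 = -8
  v = 2 + (-8) = -6

Answer: -6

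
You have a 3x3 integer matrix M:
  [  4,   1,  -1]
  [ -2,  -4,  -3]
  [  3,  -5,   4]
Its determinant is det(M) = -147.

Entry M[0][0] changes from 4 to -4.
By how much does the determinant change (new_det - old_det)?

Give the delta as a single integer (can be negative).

Cofactor C_00 = -31
Entry delta = -4 - 4 = -8
Det delta = entry_delta * cofactor = -8 * -31 = 248

Answer: 248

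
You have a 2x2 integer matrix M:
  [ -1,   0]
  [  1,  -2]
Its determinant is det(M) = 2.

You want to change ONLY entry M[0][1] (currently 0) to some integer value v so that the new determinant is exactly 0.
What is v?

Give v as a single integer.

det is linear in entry M[0][1]: det = old_det + (v - 0) * C_01
Cofactor C_01 = -1
Want det = 0: 2 + (v - 0) * -1 = 0
  (v - 0) = -2 / -1 = 2
  v = 0 + (2) = 2

Answer: 2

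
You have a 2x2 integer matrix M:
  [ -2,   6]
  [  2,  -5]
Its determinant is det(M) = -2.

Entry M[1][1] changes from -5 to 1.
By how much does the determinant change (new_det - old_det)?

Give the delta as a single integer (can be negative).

Answer: -12

Derivation:
Cofactor C_11 = -2
Entry delta = 1 - -5 = 6
Det delta = entry_delta * cofactor = 6 * -2 = -12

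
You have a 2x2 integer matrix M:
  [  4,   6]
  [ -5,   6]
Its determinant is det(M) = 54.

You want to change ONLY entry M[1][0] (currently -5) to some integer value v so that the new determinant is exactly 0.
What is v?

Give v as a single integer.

Answer: 4

Derivation:
det is linear in entry M[1][0]: det = old_det + (v - -5) * C_10
Cofactor C_10 = -6
Want det = 0: 54 + (v - -5) * -6 = 0
  (v - -5) = -54 / -6 = 9
  v = -5 + (9) = 4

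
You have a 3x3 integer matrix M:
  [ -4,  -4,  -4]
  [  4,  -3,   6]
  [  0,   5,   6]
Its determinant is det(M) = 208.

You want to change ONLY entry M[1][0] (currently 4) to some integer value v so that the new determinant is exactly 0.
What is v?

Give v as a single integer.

det is linear in entry M[1][0]: det = old_det + (v - 4) * C_10
Cofactor C_10 = 4
Want det = 0: 208 + (v - 4) * 4 = 0
  (v - 4) = -208 / 4 = -52
  v = 4 + (-52) = -48

Answer: -48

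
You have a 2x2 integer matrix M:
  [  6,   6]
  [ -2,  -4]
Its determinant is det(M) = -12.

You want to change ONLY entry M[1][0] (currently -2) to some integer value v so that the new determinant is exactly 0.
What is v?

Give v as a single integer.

det is linear in entry M[1][0]: det = old_det + (v - -2) * C_10
Cofactor C_10 = -6
Want det = 0: -12 + (v - -2) * -6 = 0
  (v - -2) = 12 / -6 = -2
  v = -2 + (-2) = -4

Answer: -4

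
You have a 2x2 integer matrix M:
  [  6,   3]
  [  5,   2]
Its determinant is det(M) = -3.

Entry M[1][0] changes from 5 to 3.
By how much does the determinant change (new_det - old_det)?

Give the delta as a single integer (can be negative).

Answer: 6

Derivation:
Cofactor C_10 = -3
Entry delta = 3 - 5 = -2
Det delta = entry_delta * cofactor = -2 * -3 = 6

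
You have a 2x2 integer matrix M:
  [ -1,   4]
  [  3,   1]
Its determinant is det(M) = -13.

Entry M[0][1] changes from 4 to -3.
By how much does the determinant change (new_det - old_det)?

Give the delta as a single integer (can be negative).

Answer: 21

Derivation:
Cofactor C_01 = -3
Entry delta = -3 - 4 = -7
Det delta = entry_delta * cofactor = -7 * -3 = 21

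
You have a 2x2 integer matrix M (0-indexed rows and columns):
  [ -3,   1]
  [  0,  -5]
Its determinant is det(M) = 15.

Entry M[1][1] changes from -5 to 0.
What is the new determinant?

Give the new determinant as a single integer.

Answer: 0

Derivation:
det is linear in row 1: changing M[1][1] by delta changes det by delta * cofactor(1,1).
Cofactor C_11 = (-1)^(1+1) * minor(1,1) = -3
Entry delta = 0 - -5 = 5
Det delta = 5 * -3 = -15
New det = 15 + -15 = 0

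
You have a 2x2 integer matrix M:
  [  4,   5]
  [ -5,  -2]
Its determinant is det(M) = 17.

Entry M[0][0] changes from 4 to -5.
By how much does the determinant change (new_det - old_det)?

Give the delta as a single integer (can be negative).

Answer: 18

Derivation:
Cofactor C_00 = -2
Entry delta = -5 - 4 = -9
Det delta = entry_delta * cofactor = -9 * -2 = 18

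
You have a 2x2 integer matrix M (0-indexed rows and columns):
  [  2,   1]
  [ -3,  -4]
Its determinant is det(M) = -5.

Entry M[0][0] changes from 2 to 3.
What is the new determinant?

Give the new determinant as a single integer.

det is linear in row 0: changing M[0][0] by delta changes det by delta * cofactor(0,0).
Cofactor C_00 = (-1)^(0+0) * minor(0,0) = -4
Entry delta = 3 - 2 = 1
Det delta = 1 * -4 = -4
New det = -5 + -4 = -9

Answer: -9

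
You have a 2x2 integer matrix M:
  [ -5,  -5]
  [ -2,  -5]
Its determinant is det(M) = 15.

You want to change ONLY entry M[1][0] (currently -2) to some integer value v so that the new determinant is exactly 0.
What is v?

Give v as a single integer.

det is linear in entry M[1][0]: det = old_det + (v - -2) * C_10
Cofactor C_10 = 5
Want det = 0: 15 + (v - -2) * 5 = 0
  (v - -2) = -15 / 5 = -3
  v = -2 + (-3) = -5

Answer: -5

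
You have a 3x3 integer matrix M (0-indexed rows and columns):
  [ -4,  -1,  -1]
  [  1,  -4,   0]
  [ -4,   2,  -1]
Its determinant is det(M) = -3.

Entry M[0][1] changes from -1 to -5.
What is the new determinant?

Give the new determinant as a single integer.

det is linear in row 0: changing M[0][1] by delta changes det by delta * cofactor(0,1).
Cofactor C_01 = (-1)^(0+1) * minor(0,1) = 1
Entry delta = -5 - -1 = -4
Det delta = -4 * 1 = -4
New det = -3 + -4 = -7

Answer: -7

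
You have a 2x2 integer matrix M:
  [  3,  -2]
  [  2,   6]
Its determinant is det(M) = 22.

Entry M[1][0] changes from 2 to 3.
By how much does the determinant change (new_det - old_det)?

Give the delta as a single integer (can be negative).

Cofactor C_10 = 2
Entry delta = 3 - 2 = 1
Det delta = entry_delta * cofactor = 1 * 2 = 2

Answer: 2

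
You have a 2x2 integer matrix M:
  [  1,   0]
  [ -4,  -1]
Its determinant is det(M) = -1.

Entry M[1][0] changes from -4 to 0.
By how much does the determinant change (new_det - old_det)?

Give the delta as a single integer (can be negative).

Answer: 0

Derivation:
Cofactor C_10 = 0
Entry delta = 0 - -4 = 4
Det delta = entry_delta * cofactor = 4 * 0 = 0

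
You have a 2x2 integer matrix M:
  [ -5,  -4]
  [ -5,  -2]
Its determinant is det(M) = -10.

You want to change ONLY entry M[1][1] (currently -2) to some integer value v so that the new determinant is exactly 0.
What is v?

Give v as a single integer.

Answer: -4

Derivation:
det is linear in entry M[1][1]: det = old_det + (v - -2) * C_11
Cofactor C_11 = -5
Want det = 0: -10 + (v - -2) * -5 = 0
  (v - -2) = 10 / -5 = -2
  v = -2 + (-2) = -4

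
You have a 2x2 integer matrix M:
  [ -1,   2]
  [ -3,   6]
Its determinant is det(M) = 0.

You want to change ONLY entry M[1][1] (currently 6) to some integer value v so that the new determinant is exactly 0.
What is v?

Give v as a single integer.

det is linear in entry M[1][1]: det = old_det + (v - 6) * C_11
Cofactor C_11 = -1
Want det = 0: 0 + (v - 6) * -1 = 0
  (v - 6) = 0 / -1 = 0
  v = 6 + (0) = 6

Answer: 6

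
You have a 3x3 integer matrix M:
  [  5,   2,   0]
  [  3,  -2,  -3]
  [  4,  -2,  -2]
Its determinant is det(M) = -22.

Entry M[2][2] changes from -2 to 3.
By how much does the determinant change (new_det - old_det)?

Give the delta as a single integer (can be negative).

Answer: -80

Derivation:
Cofactor C_22 = -16
Entry delta = 3 - -2 = 5
Det delta = entry_delta * cofactor = 5 * -16 = -80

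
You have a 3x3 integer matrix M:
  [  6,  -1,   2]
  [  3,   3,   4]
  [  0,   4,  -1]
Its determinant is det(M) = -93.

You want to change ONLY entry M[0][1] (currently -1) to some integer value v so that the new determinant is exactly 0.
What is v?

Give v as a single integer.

Answer: 30

Derivation:
det is linear in entry M[0][1]: det = old_det + (v - -1) * C_01
Cofactor C_01 = 3
Want det = 0: -93 + (v - -1) * 3 = 0
  (v - -1) = 93 / 3 = 31
  v = -1 + (31) = 30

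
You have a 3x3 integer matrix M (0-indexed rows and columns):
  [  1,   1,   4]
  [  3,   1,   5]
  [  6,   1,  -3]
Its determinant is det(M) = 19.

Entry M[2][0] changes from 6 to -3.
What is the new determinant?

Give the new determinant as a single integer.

Answer: 10

Derivation:
det is linear in row 2: changing M[2][0] by delta changes det by delta * cofactor(2,0).
Cofactor C_20 = (-1)^(2+0) * minor(2,0) = 1
Entry delta = -3 - 6 = -9
Det delta = -9 * 1 = -9
New det = 19 + -9 = 10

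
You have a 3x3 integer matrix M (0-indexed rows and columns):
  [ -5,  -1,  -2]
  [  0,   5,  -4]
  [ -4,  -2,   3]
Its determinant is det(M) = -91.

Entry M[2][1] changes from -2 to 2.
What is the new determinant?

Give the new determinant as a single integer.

det is linear in row 2: changing M[2][1] by delta changes det by delta * cofactor(2,1).
Cofactor C_21 = (-1)^(2+1) * minor(2,1) = -20
Entry delta = 2 - -2 = 4
Det delta = 4 * -20 = -80
New det = -91 + -80 = -171

Answer: -171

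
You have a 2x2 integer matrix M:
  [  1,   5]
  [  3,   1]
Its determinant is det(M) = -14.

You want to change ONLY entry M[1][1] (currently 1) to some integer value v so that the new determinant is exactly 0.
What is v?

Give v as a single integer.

Answer: 15

Derivation:
det is linear in entry M[1][1]: det = old_det + (v - 1) * C_11
Cofactor C_11 = 1
Want det = 0: -14 + (v - 1) * 1 = 0
  (v - 1) = 14 / 1 = 14
  v = 1 + (14) = 15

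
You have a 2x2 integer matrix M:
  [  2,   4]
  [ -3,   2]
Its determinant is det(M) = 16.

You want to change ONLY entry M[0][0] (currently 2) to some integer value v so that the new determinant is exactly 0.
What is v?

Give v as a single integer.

Answer: -6

Derivation:
det is linear in entry M[0][0]: det = old_det + (v - 2) * C_00
Cofactor C_00 = 2
Want det = 0: 16 + (v - 2) * 2 = 0
  (v - 2) = -16 / 2 = -8
  v = 2 + (-8) = -6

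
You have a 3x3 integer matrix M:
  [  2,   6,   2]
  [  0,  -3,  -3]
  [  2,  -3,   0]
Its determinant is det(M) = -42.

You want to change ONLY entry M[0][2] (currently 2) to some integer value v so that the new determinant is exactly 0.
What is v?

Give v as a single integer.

Answer: 9

Derivation:
det is linear in entry M[0][2]: det = old_det + (v - 2) * C_02
Cofactor C_02 = 6
Want det = 0: -42 + (v - 2) * 6 = 0
  (v - 2) = 42 / 6 = 7
  v = 2 + (7) = 9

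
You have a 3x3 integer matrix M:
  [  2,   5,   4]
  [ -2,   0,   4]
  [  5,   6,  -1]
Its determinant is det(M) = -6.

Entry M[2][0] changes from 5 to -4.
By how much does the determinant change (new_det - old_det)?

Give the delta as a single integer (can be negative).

Cofactor C_20 = 20
Entry delta = -4 - 5 = -9
Det delta = entry_delta * cofactor = -9 * 20 = -180

Answer: -180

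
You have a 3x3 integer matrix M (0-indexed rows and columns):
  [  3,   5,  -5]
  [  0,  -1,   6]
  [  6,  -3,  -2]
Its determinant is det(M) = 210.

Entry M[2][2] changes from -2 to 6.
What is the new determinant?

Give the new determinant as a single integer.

det is linear in row 2: changing M[2][2] by delta changes det by delta * cofactor(2,2).
Cofactor C_22 = (-1)^(2+2) * minor(2,2) = -3
Entry delta = 6 - -2 = 8
Det delta = 8 * -3 = -24
New det = 210 + -24 = 186

Answer: 186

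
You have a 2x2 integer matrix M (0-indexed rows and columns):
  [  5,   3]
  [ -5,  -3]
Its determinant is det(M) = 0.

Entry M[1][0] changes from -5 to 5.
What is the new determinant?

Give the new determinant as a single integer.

det is linear in row 1: changing M[1][0] by delta changes det by delta * cofactor(1,0).
Cofactor C_10 = (-1)^(1+0) * minor(1,0) = -3
Entry delta = 5 - -5 = 10
Det delta = 10 * -3 = -30
New det = 0 + -30 = -30

Answer: -30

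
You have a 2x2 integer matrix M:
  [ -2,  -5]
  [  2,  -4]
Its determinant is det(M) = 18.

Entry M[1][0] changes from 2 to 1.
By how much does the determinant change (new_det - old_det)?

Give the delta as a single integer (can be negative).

Answer: -5

Derivation:
Cofactor C_10 = 5
Entry delta = 1 - 2 = -1
Det delta = entry_delta * cofactor = -1 * 5 = -5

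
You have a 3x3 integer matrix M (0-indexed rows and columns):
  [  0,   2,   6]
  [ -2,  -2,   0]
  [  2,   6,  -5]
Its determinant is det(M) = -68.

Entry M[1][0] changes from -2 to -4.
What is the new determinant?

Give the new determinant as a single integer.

det is linear in row 1: changing M[1][0] by delta changes det by delta * cofactor(1,0).
Cofactor C_10 = (-1)^(1+0) * minor(1,0) = 46
Entry delta = -4 - -2 = -2
Det delta = -2 * 46 = -92
New det = -68 + -92 = -160

Answer: -160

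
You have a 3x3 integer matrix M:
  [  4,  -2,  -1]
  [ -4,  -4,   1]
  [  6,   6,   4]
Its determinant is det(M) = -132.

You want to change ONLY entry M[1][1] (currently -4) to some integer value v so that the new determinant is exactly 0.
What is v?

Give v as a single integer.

Answer: 2

Derivation:
det is linear in entry M[1][1]: det = old_det + (v - -4) * C_11
Cofactor C_11 = 22
Want det = 0: -132 + (v - -4) * 22 = 0
  (v - -4) = 132 / 22 = 6
  v = -4 + (6) = 2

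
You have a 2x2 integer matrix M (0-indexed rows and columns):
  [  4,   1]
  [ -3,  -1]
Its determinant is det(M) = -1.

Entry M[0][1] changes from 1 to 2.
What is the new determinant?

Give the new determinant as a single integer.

Answer: 2

Derivation:
det is linear in row 0: changing M[0][1] by delta changes det by delta * cofactor(0,1).
Cofactor C_01 = (-1)^(0+1) * minor(0,1) = 3
Entry delta = 2 - 1 = 1
Det delta = 1 * 3 = 3
New det = -1 + 3 = 2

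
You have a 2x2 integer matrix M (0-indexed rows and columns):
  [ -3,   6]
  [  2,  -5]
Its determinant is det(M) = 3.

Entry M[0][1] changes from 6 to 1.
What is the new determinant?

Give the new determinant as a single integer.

Answer: 13

Derivation:
det is linear in row 0: changing M[0][1] by delta changes det by delta * cofactor(0,1).
Cofactor C_01 = (-1)^(0+1) * minor(0,1) = -2
Entry delta = 1 - 6 = -5
Det delta = -5 * -2 = 10
New det = 3 + 10 = 13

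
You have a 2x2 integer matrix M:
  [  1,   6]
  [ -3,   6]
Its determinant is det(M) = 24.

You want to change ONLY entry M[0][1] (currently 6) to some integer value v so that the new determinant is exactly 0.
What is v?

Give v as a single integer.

det is linear in entry M[0][1]: det = old_det + (v - 6) * C_01
Cofactor C_01 = 3
Want det = 0: 24 + (v - 6) * 3 = 0
  (v - 6) = -24 / 3 = -8
  v = 6 + (-8) = -2

Answer: -2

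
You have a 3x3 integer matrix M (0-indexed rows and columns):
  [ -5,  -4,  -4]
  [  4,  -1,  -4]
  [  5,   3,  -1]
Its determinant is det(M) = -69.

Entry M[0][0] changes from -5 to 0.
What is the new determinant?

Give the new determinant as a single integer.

det is linear in row 0: changing M[0][0] by delta changes det by delta * cofactor(0,0).
Cofactor C_00 = (-1)^(0+0) * minor(0,0) = 13
Entry delta = 0 - -5 = 5
Det delta = 5 * 13 = 65
New det = -69 + 65 = -4

Answer: -4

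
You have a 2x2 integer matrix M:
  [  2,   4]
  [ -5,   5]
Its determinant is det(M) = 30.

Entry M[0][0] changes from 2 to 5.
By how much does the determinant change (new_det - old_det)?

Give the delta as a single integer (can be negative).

Answer: 15

Derivation:
Cofactor C_00 = 5
Entry delta = 5 - 2 = 3
Det delta = entry_delta * cofactor = 3 * 5 = 15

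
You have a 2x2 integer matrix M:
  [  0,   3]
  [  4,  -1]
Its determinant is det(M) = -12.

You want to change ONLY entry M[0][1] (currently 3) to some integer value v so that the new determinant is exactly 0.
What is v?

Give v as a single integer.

det is linear in entry M[0][1]: det = old_det + (v - 3) * C_01
Cofactor C_01 = -4
Want det = 0: -12 + (v - 3) * -4 = 0
  (v - 3) = 12 / -4 = -3
  v = 3 + (-3) = 0

Answer: 0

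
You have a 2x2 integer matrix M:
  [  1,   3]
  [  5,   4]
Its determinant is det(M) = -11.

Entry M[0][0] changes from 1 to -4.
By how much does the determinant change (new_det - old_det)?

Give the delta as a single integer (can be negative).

Cofactor C_00 = 4
Entry delta = -4 - 1 = -5
Det delta = entry_delta * cofactor = -5 * 4 = -20

Answer: -20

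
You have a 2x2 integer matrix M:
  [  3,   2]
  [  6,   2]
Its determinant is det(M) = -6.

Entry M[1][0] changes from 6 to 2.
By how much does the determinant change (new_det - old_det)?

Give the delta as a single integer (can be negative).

Answer: 8

Derivation:
Cofactor C_10 = -2
Entry delta = 2 - 6 = -4
Det delta = entry_delta * cofactor = -4 * -2 = 8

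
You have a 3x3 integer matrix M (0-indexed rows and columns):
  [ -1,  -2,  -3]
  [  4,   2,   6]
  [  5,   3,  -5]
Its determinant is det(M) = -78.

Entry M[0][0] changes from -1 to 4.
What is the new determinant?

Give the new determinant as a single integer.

det is linear in row 0: changing M[0][0] by delta changes det by delta * cofactor(0,0).
Cofactor C_00 = (-1)^(0+0) * minor(0,0) = -28
Entry delta = 4 - -1 = 5
Det delta = 5 * -28 = -140
New det = -78 + -140 = -218

Answer: -218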